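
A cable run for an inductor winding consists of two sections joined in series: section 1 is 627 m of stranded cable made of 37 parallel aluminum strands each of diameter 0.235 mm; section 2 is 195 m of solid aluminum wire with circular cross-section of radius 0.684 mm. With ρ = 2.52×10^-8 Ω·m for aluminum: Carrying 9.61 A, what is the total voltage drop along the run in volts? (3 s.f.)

Section 1: A_strand = π(1.1750e-04)² = 4.337e-08 m²; R₁ = ρL/(N·A_s) = (2.52×10^-8)(627)/(37×4.337e-08) = 9.846 Ω
Section 2: A = πr² = π(6.8400e-04 m)² = 1.470e-06 m²
R₂ = (2.52×10^-8)(195)/(1.470e-06) = 3.343 Ω
R = R₁ + R₂ = 13.19 Ω
V = IR = 9.61 × 13.19 = 127 V

127 V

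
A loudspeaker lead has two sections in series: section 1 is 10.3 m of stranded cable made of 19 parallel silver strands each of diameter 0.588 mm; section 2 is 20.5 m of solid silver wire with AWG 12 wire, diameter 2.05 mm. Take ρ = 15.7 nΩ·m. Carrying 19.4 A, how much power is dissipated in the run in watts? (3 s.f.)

ρ = 15.7 nΩ·m = 1.57×10^-8 Ω·m
Section 1: A_strand = π(2.9400e-04)² = 2.715e-07 m²; R₁ = ρL/(N·A_s) = (1.57×10^-8)(10.3)/(19×2.715e-07) = 0.03134 Ω
Section 2: A = π(2.05/2 mm)² = π(1.0250e-03 m)² = 3.301e-06 m²
R₂ = (1.57×10^-8)(20.5)/(3.301e-06) = 0.09751 Ω
R = R₁ + R₂ = 0.1289 Ω
P = I²R = (19.4)² × 0.1289 = 48.5 W

48.5 W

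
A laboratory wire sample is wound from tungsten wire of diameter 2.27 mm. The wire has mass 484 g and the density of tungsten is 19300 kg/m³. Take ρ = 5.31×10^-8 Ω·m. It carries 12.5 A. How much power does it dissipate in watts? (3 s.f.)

12.7 W

A = π(d/2)² = π(1.1350e-03 m)² = 4.0471e-06 m²
L = m/(density·A) = 0.484/(19300×4.0471e-06) = 6.197 m
R = ρL/A = (5.31×10^-8)(6.197)/(4.0471e-06) = 0.0813 Ω
P = I²R = (12.5)² × 0.0813 = 12.7 W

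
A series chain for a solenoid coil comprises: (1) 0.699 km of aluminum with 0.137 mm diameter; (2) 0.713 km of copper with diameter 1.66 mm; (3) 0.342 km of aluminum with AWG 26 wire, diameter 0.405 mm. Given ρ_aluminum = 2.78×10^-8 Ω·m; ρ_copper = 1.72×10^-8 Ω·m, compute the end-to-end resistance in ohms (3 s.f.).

1400 Ω

Seg 1: A = π(d/2)² = π(6.8500e-05 m)² = 1.474e-08 m²
R_1 = (2.78×10^-8)(699)/(1.474e-08) = 1318 Ω
Seg 2: A = π(d/2)² = π(8.3000e-04 m)² = 2.164e-06 m²
R_2 = (1.72×10^-8)(713)/(2.164e-06) = 5.666 Ω
Seg 3: A = π(0.405/2 mm)² = π(2.0250e-04 m)² = 1.288e-07 m²
R_3 = (2.78×10^-8)(342)/(1.288e-07) = 73.8 Ω
R_total = R_1 + R_2 + R_3 = 1400 Ω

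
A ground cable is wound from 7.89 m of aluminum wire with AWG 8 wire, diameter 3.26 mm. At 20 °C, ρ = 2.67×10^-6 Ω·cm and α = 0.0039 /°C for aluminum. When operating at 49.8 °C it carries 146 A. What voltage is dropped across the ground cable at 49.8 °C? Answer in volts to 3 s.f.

4.11 V

ρ = 2.67×10^-6 Ω·cm = 2.67×10^-8 Ω·m
A = π(3.26/2 mm)² = π(1.6300e-03 m)² = 8.347e-06 m²
R₍20₎ = ρL/A = (2.67×10^-8)(7.89)/(8.347e-06) = 0.02524 Ω
R₍49.8₎ = R₍20₎(1 + αΔT) = 0.02524 × (1 + 0.0039×29.8) = 0.02817 Ω
V = IR = 146 × 0.02817 = 4.11 V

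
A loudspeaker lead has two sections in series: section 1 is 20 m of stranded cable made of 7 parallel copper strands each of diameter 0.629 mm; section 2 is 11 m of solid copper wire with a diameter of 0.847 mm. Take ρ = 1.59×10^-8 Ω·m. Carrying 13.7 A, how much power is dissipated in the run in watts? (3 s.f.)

85.7 W

Section 1: A_strand = π(3.1450e-04)² = 3.107e-07 m²; R₁ = ρL/(N·A_s) = (1.59×10^-8)(20)/(7×3.107e-07) = 0.1462 Ω
Section 2: A = π(d/2)² = π(4.2350e-04 m)² = 5.635e-07 m²
R₂ = (1.59×10^-8)(11)/(5.635e-07) = 0.3104 Ω
R = R₁ + R₂ = 0.4566 Ω
P = I²R = (13.7)² × 0.4566 = 85.7 W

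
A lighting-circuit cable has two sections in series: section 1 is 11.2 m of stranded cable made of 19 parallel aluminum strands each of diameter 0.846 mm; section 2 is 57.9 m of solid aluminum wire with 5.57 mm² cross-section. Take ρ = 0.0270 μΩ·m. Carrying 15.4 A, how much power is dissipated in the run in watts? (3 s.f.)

ρ = 0.0270 μΩ·m = 2.70×10^-8 Ω·m
Section 1: A_strand = π(4.2300e-04)² = 5.621e-07 m²; R₁ = ρL/(N·A_s) = (2.70×10^-8)(11.2)/(19×5.621e-07) = 0.02831 Ω
Section 2: A = 5.57 mm² = 5.570e-06 m²
R₂ = (2.70×10^-8)(57.9)/(5.570e-06) = 0.2807 Ω
R = R₁ + R₂ = 0.309 Ω
P = I²R = (15.4)² × 0.309 = 73.3 W

73.3 W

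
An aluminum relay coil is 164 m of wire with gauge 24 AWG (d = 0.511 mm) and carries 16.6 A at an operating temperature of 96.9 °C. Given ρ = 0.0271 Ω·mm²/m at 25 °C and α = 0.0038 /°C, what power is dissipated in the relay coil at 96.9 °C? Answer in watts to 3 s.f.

7600 W

ρ = 0.0271 Ω·mm²/m = 2.71×10^-8 Ω·m
A = π(0.511/2 mm)² = π(2.5550e-04 m)² = 2.051e-07 m²
R₍25₎ = ρL/A = (2.71×10^-8)(164)/(2.051e-07) = 21.67 Ω
R₍96.9₎ = R₍25₎(1 + αΔT) = 21.67 × (1 + 0.0038×71.9) = 27.59 Ω
P = I²R = (16.6)² × 27.59 = 7600 W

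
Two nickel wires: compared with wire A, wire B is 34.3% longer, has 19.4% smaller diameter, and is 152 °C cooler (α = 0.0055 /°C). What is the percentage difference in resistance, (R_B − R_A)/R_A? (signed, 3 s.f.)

-66.1%

R ∝ ρL/d² with ρ ∝ (1+αΔT), so R_B/R_A = (1 + 34.3/100) × (1 − 19.4/100)⁻² × (1 − 0.0055×152)
= 1.343 × 1.539 × 0.164 = 0.339
(R_B − R_A)/R_A = 0.339 − 1 = -66.1%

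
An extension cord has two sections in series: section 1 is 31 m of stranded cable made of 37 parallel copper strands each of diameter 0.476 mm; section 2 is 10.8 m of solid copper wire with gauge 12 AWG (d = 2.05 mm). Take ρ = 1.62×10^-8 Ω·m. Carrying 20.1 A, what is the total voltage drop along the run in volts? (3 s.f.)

2.60 V

Section 1: A_strand = π(2.3800e-04)² = 1.780e-07 m²; R₁ = ρL/(N·A_s) = (1.62×10^-8)(31)/(37×1.780e-07) = 0.07627 Ω
Section 2: A = π(2.05/2 mm)² = π(1.0250e-03 m)² = 3.301e-06 m²
R₂ = (1.62×10^-8)(10.8)/(3.301e-06) = 0.05301 Ω
R = R₁ + R₂ = 0.1293 Ω
V = IR = 20.1 × 0.1293 = 2.60 V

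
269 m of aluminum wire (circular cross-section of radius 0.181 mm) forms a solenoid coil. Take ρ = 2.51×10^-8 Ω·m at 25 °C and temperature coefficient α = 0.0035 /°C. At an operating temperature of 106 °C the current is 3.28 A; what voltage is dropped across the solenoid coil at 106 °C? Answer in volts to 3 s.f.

A = πr² = π(1.8100e-04 m)² = 1.029e-07 m²
R₍25₎ = ρL/A = (2.51×10^-8)(269)/(1.029e-07) = 65.6 Ω
R₍106₎ = R₍25₎(1 + αΔT) = 65.6 × (1 + 0.0035×81) = 84.2 Ω
V = IR = 3.28 × 84.2 = 276 V

276 V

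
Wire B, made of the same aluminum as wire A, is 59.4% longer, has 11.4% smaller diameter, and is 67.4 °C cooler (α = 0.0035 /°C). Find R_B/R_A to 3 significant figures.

1.55

R ∝ ρL/d² with ρ ∝ (1+αΔT), so R_B/R_A = (1 + 59.4/100) × (1 − 11.4/100)⁻² × (1 − 0.0035×67.4)
= 1.594 × 1.274 × 0.7641 = 1.55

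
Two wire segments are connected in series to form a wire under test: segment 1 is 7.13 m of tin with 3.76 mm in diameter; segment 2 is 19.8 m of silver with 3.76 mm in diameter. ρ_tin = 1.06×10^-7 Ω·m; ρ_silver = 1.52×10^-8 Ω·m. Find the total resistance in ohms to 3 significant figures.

Segment 1: A = π(d/2)² = π(1.8800e-03 m)² = 1.110e-05 m²
R₁ = ρL/A = (1.06×10^-7)(7.13)/(1.110e-05) = 0.06807 Ω
R₂ = (1.52×10^-8)(19.8)/(1.110e-05) = 0.0271 Ω
R = R₁ + R₂ = 0.0952 Ω

0.0952 Ω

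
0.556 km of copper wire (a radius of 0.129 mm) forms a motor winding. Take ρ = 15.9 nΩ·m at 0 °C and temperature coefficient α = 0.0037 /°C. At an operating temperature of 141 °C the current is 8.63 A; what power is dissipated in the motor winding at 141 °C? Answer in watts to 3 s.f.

19200 W

ρ = 15.9 nΩ·m = 1.59×10^-8 Ω·m
A = πr² = π(1.2900e-04 m)² = 5.228e-08 m²
R₍0₎ = ρL/A = (1.59×10^-8)(556)/(5.228e-08) = 169.1 Ω
R₍141₎ = R₍0₎(1 + αΔT) = 169.1 × (1 + 0.0037×141) = 257.3 Ω
P = I²R = (8.63)² × 257.3 = 19200 W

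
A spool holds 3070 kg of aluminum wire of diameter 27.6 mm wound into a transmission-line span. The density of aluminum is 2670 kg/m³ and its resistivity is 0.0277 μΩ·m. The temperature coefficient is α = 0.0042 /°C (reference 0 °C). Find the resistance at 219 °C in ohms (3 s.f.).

ρ = 0.0277 μΩ·m = 2.77×10^-8 Ω·m
A = π(d/2)² = π(1.3800e-02 m)² = 5.9828e-04 m²
L = m/(density·A) = 3070/(2670×5.9828e-04) = 1922 m
R = ρL/A = (2.77×10^-8)(1922)/(5.9828e-04) = 0.08898 Ω
R(219 °C) = 0.08898 × (1 + 0.0042×219) = 0.171 Ω

0.171 Ω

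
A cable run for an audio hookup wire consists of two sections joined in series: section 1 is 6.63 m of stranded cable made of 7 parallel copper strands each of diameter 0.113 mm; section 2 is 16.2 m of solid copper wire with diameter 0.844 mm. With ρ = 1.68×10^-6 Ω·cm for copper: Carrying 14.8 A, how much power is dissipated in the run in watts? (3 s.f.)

454 W

ρ = 1.68×10^-6 Ω·cm = 1.68×10^-8 Ω·m
Section 1: A_strand = π(5.6500e-05)² = 1.003e-08 m²; R₁ = ρL/(N·A_s) = (1.68×10^-8)(6.63)/(7×1.003e-08) = 1.587 Ω
Section 2: A = π(d/2)² = π(4.2200e-04 m)² = 5.595e-07 m²
R₂ = (1.68×10^-8)(16.2)/(5.595e-07) = 0.4865 Ω
R = R₁ + R₂ = 2.073 Ω
P = I²R = (14.8)² × 2.073 = 454 W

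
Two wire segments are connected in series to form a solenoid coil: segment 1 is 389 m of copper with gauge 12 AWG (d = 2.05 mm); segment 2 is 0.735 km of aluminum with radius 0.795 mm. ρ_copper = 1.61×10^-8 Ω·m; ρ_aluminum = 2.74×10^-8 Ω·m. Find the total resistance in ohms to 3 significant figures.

Segment 1: A = π(2.05/2 mm)² = π(1.0250e-03 m)² = 3.301e-06 m²
R₁ = ρL/A = (1.61×10^-8)(389)/(3.301e-06) = 1.897 Ω
Segment 2: A = πr² = π(7.9500e-04 m)² = 1.986e-06 m²
R₂ = (2.74×10^-8)(735)/(1.986e-06) = 10.14 Ω
R = R₁ + R₂ = 12.0 Ω

12.0 Ω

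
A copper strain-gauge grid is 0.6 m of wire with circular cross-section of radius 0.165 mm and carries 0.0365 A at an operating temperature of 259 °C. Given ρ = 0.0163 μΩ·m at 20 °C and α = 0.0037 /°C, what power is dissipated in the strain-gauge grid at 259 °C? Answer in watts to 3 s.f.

2.87×10^-4 W

ρ = 0.0163 μΩ·m = 1.63×10^-8 Ω·m
A = πr² = π(1.6500e-04 m)² = 8.553e-08 m²
R₍20₎ = ρL/A = (1.63×10^-8)(0.6)/(8.553e-08) = 0.1143 Ω
R₍259₎ = R₍20₎(1 + αΔT) = 0.1143 × (1 + 0.0037×239) = 0.2155 Ω
P = I²R = (0.0365)² × 0.2155 = 2.87×10^-4 W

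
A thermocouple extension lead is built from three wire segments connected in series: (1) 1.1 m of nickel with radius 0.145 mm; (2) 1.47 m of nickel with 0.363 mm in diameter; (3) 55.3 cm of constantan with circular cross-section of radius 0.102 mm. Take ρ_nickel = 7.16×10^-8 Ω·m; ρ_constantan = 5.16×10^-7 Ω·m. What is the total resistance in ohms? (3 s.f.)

Seg 1: A = πr² = π(1.4500e-04 m)² = 6.605e-08 m²
R_1 = (7.16×10^-8)(1.1)/(6.605e-08) = 1.192 Ω
Seg 2: A = π(d/2)² = π(1.8150e-04 m)² = 1.035e-07 m²
R_2 = (7.16×10^-8)(1.47)/(1.035e-07) = 1.017 Ω
Seg 3: A = πr² = π(1.0200e-04 m)² = 3.269e-08 m²
R_3 = (5.16×10^-7)(0.553)/(3.269e-08) = 8.73 Ω
R_total = R_1 + R_2 + R_3 = 10.9 Ω

10.9 Ω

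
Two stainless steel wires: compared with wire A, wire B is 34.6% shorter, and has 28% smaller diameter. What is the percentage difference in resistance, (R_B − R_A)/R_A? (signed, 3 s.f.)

26.2%

R ∝ L/d², so R_B/R_A = (1 − 34.6/100) × (1 − 28/100)⁻²
= 0.654 × 1.929 = 1.262
(R_B − R_A)/R_A = 1.262 − 1 = 26.2%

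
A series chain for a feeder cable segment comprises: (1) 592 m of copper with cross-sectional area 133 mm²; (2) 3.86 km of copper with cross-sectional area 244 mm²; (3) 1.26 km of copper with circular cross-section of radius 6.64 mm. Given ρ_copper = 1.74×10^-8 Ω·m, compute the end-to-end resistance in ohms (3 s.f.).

Seg 1: A = 133 mm² = 1.330e-04 m²
R_1 = (1.74×10^-8)(592)/(1.330e-04) = 0.07745 Ω
Seg 2: A = 244 mm² = 2.440e-04 m²
R_2 = (1.74×10^-8)(3860)/(2.440e-04) = 0.2753 Ω
Seg 3: A = πr² = π(6.6400e-03 m)² = 1.385e-04 m²
R_3 = (1.74×10^-8)(1260)/(1.385e-04) = 0.1583 Ω
R_total = R_1 + R_2 + R_3 = 0.511 Ω

0.511 Ω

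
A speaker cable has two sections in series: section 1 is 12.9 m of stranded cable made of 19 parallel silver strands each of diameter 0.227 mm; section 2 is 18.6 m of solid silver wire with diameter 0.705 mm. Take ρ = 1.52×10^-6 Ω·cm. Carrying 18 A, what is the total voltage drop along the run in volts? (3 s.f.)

17.6 V

ρ = 1.52×10^-6 Ω·cm = 1.52×10^-8 Ω·m
Section 1: A_strand = π(1.1350e-04)² = 4.047e-08 m²; R₁ = ρL/(N·A_s) = (1.52×10^-8)(12.9)/(19×4.047e-08) = 0.255 Ω
Section 2: A = π(d/2)² = π(3.5250e-04 m)² = 3.904e-07 m²
R₂ = (1.52×10^-8)(18.6)/(3.904e-07) = 0.7242 Ω
R = R₁ + R₂ = 0.9792 Ω
V = IR = 18 × 0.9792 = 17.6 V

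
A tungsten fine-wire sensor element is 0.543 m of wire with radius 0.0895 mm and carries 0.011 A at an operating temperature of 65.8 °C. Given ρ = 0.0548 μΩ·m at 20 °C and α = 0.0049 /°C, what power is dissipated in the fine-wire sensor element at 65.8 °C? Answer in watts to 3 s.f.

1.75×10^-4 W

ρ = 0.0548 μΩ·m = 5.48×10^-8 Ω·m
A = πr² = π(8.9500e-05 m)² = 2.516e-08 m²
R₍20₎ = ρL/A = (5.48×10^-8)(0.543)/(2.516e-08) = 1.182 Ω
R₍65.8₎ = R₍20₎(1 + αΔT) = 1.182 × (1 + 0.0049×45.8) = 1.448 Ω
P = I²R = (0.011)² × 1.448 = 1.75×10^-4 W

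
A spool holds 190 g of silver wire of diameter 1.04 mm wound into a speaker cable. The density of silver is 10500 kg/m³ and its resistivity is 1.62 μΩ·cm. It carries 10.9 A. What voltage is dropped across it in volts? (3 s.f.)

4.43 V

ρ = 1.62 μΩ·cm = 1.62×10^-8 Ω·m
A = π(d/2)² = π(5.2000e-04 m)² = 8.4949e-07 m²
L = m/(density·A) = 0.19/(10500×8.4949e-07) = 21.3 m
R = ρL/A = (1.62×10^-8)(21.3)/(8.4949e-07) = 0.4062 Ω
V = IR = 10.9 × 0.4062 = 4.43 V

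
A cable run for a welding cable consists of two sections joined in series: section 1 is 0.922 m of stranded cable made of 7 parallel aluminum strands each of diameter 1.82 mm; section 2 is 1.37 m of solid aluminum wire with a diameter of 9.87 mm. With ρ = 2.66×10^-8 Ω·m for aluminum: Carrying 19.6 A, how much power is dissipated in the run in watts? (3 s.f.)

Section 1: A_strand = π(9.1000e-04)² = 2.602e-06 m²; R₁ = ρL/(N·A_s) = (2.66×10^-8)(0.922)/(7×2.602e-06) = 0.001347 Ω
Section 2: A = π(d/2)² = π(4.9350e-03 m)² = 7.651e-05 m²
R₂ = (2.66×10^-8)(1.37)/(7.651e-05) = 4.763×10^-4 Ω
R = R₁ + R₂ = 0.001823 Ω
P = I²R = (19.6)² × 0.001823 = 0.700 W

0.700 W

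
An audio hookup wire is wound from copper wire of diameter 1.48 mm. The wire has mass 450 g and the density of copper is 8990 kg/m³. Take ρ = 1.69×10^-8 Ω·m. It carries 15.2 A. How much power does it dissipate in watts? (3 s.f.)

A = π(d/2)² = π(7.4000e-04 m)² = 1.7203e-06 m²
L = m/(density·A) = 0.45/(8990×1.7203e-06) = 29.1 m
R = ρL/A = (1.69×10^-8)(29.1)/(1.7203e-06) = 0.2858 Ω
P = I²R = (15.2)² × 0.2858 = 66.0 W

66.0 W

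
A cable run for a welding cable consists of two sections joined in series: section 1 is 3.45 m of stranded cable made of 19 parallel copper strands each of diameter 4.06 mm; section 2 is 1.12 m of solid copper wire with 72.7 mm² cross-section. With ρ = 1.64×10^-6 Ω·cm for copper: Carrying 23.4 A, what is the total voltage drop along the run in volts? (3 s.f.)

0.0113 V

ρ = 1.64×10^-6 Ω·cm = 1.64×10^-8 Ω·m
Section 1: A_strand = π(2.0300e-03)² = 1.295e-05 m²; R₁ = ρL/(N·A_s) = (1.64×10^-8)(3.45)/(19×1.295e-05) = 2.300×10^-4 Ω
Section 2: A = 72.7 mm² = 7.270e-05 m²
R₂ = (1.64×10^-8)(1.12)/(7.270e-05) = 2.527×10^-4 Ω
R = R₁ + R₂ = 4.827×10^-4 Ω
V = IR = 23.4 × 4.827×10^-4 = 0.0113 V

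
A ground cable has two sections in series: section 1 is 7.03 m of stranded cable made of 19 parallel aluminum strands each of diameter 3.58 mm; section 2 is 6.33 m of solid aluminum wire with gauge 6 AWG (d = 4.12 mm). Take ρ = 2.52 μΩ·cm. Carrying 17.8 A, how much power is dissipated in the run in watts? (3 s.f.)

ρ = 2.52 μΩ·cm = 2.52×10^-8 Ω·m
Section 1: A_strand = π(1.7900e-03)² = 1.007e-05 m²; R₁ = ρL/(N·A_s) = (2.52×10^-8)(7.03)/(19×1.007e-05) = 9.263×10^-4 Ω
Section 2: A = π(4.12/2 mm)² = π(2.0600e-03 m)² = 1.333e-05 m²
R₂ = (2.52×10^-8)(6.33)/(1.333e-05) = 0.01197 Ω
R = R₁ + R₂ = 0.01289 Ω
P = I²R = (17.8)² × 0.01289 = 4.08 W

4.08 W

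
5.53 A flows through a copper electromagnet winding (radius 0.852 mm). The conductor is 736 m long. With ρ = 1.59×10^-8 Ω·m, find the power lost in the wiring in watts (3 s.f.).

A = πr² = π(8.5200e-04 m)² = 2.280e-06 m²
R = ρL/A = (1.59×10^-8)(736)/(2.280e-06) = 5.132 Ω
P = I²R = (5.53)² × 5.132 = 157 W

157 W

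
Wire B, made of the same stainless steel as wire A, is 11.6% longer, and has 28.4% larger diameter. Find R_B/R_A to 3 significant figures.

R ∝ L/d², so R_B/R_A = (1 + 11.6/100) × (1 + 28.4/100)⁻²
= 1.116 × 0.6066 = 0.677

0.677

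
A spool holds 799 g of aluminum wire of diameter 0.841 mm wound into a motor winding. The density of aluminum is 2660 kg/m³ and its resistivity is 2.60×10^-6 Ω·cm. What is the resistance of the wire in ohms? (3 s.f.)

ρ = 2.60×10^-6 Ω·cm = 2.60×10^-8 Ω·m
A = π(d/2)² = π(4.2050e-04 m)² = 5.5550e-07 m²
L = m/(density·A) = 0.799/(2660×5.5550e-07) = 540.7 m
R = ρL/A = (2.60×10^-8)(540.7)/(5.5550e-07) = 25.3 Ω

25.3 Ω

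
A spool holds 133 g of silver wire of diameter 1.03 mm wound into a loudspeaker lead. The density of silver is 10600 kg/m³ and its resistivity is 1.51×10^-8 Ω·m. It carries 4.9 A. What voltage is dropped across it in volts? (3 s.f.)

A = π(d/2)² = π(5.1500e-04 m)² = 8.3323e-07 m²
L = m/(density·A) = 0.133/(10600×8.3323e-07) = 15.06 m
R = ρL/A = (1.51×10^-8)(15.06)/(8.3323e-07) = 0.2729 Ω
V = IR = 4.9 × 0.2729 = 1.34 V

1.34 V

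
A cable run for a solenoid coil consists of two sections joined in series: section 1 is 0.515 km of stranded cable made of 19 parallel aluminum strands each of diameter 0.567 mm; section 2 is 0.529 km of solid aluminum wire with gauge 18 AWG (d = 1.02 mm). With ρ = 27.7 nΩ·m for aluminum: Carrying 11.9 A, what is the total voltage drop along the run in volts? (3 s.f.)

249 V

ρ = 27.7 nΩ·m = 2.77×10^-8 Ω·m
Section 1: A_strand = π(2.8350e-04)² = 2.525e-07 m²; R₁ = ρL/(N·A_s) = (2.77×10^-8)(515)/(19×2.525e-07) = 2.974 Ω
Section 2: A = π(1.02/2 mm)² = π(5.1000e-04 m)² = 8.171e-07 m²
R₂ = (2.77×10^-8)(529)/(8.171e-07) = 17.93 Ω
R = R₁ + R₂ = 20.91 Ω
V = IR = 11.9 × 20.91 = 249 V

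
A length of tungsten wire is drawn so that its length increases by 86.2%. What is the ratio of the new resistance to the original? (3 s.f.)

3.47

k = 1 + 86.2/100 = 1.862; volume constant ⇒ A' = A/k, so R' = k²R.
Factor = 3.47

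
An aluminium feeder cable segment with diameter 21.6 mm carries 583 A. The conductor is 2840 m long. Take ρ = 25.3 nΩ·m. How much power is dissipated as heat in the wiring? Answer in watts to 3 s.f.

ρ = 25.3 nΩ·m = 2.53×10^-8 Ω·m
A = π(d/2)² = π(1.0800e-02 m)² = 3.664e-04 m²
R = ρL/A = (2.53×10^-8)(2840)/(3.664e-04) = 0.1961 Ω
P = I²R = (583)² × 0.1961 = 66600 W

66600 W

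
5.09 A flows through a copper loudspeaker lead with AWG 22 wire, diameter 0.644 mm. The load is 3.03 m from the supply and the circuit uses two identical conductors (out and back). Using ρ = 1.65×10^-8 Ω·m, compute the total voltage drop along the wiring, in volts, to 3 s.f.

1.56 V

A = π(0.644/2 mm)² = π(3.2200e-04 m)² = 3.257e-07 m²
Total conductor length (both ways) L = 2 × 3.03 = 6.06 m
R = ρL/A = (1.65×10^-8)(6.06)/(3.257e-07) = 0.307 Ω
V = IR = 5.09 × 0.307 = 1.56 V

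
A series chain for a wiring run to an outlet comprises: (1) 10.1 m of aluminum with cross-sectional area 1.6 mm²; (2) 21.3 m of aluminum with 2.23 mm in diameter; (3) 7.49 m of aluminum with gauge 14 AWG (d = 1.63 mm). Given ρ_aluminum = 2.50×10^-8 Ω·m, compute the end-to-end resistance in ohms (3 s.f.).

Seg 1: A = 1.6 mm² = 1.600e-06 m²
R_1 = (2.50×10^-8)(10.1)/(1.600e-06) = 0.1578 Ω
Seg 2: A = π(d/2)² = π(1.1150e-03 m)² = 3.906e-06 m²
R_2 = (2.50×10^-8)(21.3)/(3.906e-06) = 0.1363 Ω
Seg 3: A = π(1.63/2 mm)² = π(8.1500e-04 m)² = 2.087e-06 m²
R_3 = (2.50×10^-8)(7.49)/(2.087e-06) = 0.08973 Ω
R_total = R_1 + R_2 + R_3 = 0.384 Ω

0.384 Ω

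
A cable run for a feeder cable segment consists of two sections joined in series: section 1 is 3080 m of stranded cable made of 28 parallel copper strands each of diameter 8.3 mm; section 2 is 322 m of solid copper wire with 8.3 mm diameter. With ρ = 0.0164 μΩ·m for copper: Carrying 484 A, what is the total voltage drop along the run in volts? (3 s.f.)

63.4 V

ρ = 0.0164 μΩ·m = 1.64×10^-8 Ω·m
Section 1: A_strand = π(4.1500e-03)² = 5.411e-05 m²; R₁ = ρL/(N·A_s) = (1.64×10^-8)(3080)/(28×5.411e-05) = 0.03334 Ω
Section 2: A = π(d/2)² = π(4.1500e-03 m)² = 5.411e-05 m²
R₂ = (1.64×10^-8)(322)/(5.411e-05) = 0.0976 Ω
R = R₁ + R₂ = 0.1309 Ω
V = IR = 484 × 0.1309 = 63.4 V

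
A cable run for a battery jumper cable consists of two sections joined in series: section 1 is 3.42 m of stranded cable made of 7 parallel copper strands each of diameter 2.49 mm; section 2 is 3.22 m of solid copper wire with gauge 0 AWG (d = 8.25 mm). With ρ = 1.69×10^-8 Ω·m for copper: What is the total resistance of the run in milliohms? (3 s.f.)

Section 1: A_strand = π(1.2450e-03)² = 4.870e-06 m²; R₁ = ρL/(N·A_s) = (1.69×10^-8)(3.42)/(7×4.870e-06) = 0.001696 Ω
Section 2: A = π(8.25/2 mm)² = π(4.1250e-03 m)² = 5.346e-05 m²
R₂ = (1.69×10^-8)(3.22)/(5.346e-05) = 0.001018 Ω
R = R₁ + R₂ = 2.71 mΩ

2.71 mΩ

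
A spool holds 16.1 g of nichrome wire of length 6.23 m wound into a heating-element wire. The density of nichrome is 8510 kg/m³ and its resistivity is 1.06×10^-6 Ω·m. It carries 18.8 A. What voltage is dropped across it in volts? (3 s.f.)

A = m/(density·L) = 0.0161/(8510×6.23) = 3.0367e-07 m²
R = ρL/A = (1.06×10^-6)(6.23)/(3.0367e-07) = 21.75 Ω
V = IR = 18.8 × 21.75 = 409 V

409 V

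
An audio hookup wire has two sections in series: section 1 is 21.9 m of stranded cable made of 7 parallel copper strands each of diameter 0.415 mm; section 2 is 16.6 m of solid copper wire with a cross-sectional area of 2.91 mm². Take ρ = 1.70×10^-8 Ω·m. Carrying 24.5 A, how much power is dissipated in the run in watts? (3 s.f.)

Section 1: A_strand = π(2.0750e-04)² = 1.353e-07 m²; R₁ = ρL/(N·A_s) = (1.70×10^-8)(21.9)/(7×1.353e-07) = 0.3932 Ω
Section 2: A = 2.91 mm² = 2.910e-06 m²
R₂ = (1.70×10^-8)(16.6)/(2.910e-06) = 0.09698 Ω
R = R₁ + R₂ = 0.4902 Ω
P = I²R = (24.5)² × 0.4902 = 294 W

294 W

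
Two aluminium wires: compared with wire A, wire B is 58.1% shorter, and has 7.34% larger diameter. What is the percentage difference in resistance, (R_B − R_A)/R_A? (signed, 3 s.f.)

-63.6%

R ∝ L/d², so R_B/R_A = (1 − 58.1/100) × (1 + 7.34/100)⁻²
= 0.419 × 0.8679 = 0.3637
(R_B − R_A)/R_A = 0.3637 − 1 = -63.6%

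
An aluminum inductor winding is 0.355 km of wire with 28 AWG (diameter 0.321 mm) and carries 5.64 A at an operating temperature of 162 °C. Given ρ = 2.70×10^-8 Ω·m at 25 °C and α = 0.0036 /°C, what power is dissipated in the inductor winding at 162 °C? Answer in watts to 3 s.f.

A = π(0.321/2 mm)² = π(1.6050e-04 m)² = 8.093e-08 m²
R₍25₎ = ρL/A = (2.70×10^-8)(355)/(8.093e-08) = 118.4 Ω
R₍162₎ = R₍25₎(1 + αΔT) = 118.4 × (1 + 0.0036×137) = 176.9 Ω
P = I²R = (5.64)² × 176.9 = 5630 W

5630 W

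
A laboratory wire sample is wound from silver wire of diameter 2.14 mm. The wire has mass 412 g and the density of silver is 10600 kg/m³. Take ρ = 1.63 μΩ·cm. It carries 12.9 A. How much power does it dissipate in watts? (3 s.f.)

ρ = 1.63 μΩ·cm = 1.63×10^-8 Ω·m
A = π(d/2)² = π(1.0700e-03 m)² = 3.5968e-06 m²
L = m/(density·A) = 0.412/(10600×3.5968e-06) = 10.81 m
R = ρL/A = (1.63×10^-8)(10.81)/(3.5968e-06) = 0.04897 Ω
P = I²R = (12.9)² × 0.04897 = 8.15 W

8.15 W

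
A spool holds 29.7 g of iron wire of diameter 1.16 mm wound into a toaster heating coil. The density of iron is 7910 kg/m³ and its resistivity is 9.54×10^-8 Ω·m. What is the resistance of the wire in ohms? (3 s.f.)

A = π(d/2)² = π(5.8000e-04 m)² = 1.0568e-06 m²
L = m/(density·A) = 0.0297/(7910×1.0568e-06) = 3.553 m
R = ρL/A = (9.54×10^-8)(3.553)/(1.0568e-06) = 0.321 Ω

0.321 Ω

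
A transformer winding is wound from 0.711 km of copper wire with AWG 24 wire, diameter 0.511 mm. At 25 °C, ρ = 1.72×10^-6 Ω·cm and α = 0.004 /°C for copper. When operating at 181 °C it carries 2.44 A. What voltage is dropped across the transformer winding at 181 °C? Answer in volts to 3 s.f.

236 V

ρ = 1.72×10^-6 Ω·cm = 1.72×10^-8 Ω·m
A = π(0.511/2 mm)² = π(2.5550e-04 m)² = 2.051e-07 m²
R₍25₎ = ρL/A = (1.72×10^-8)(711)/(2.051e-07) = 59.63 Ω
R₍181₎ = R₍25₎(1 + αΔT) = 59.63 × (1 + 0.004×156) = 96.84 Ω
V = IR = 2.44 × 96.84 = 236 V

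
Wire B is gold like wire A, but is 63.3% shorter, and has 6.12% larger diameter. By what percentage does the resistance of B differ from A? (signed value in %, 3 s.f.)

R ∝ L/d², so R_B/R_A = (1 − 63.3/100) × (1 + 6.12/100)⁻²
= 0.367 × 0.888 = 0.3259
(R_B − R_A)/R_A = 0.3259 − 1 = -67.4%

-67.4%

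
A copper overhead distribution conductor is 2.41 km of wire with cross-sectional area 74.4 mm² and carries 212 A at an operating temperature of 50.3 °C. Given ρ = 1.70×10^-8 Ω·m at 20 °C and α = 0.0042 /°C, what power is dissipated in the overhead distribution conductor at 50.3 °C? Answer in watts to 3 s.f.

A = 74.4 mm² = 7.440e-05 m²
R₍20₎ = ρL/A = (1.70×10^-8)(2410)/(7.440e-05) = 0.5507 Ω
R₍50.3₎ = R₍20₎(1 + αΔT) = 0.5507 × (1 + 0.0042×30.3) = 0.6208 Ω
P = I²R = (212)² × 0.6208 = 27900 W

27900 W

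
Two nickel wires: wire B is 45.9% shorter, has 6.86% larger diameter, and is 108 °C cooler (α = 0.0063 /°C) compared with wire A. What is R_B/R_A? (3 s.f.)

R ∝ ρL/d² with ρ ∝ (1+αΔT), so R_B/R_A = (1 − 45.9/100) × (1 + 6.86/100)⁻² × (1 − 0.0063×108)
= 0.541 × 0.8757 × 0.3196 = 0.151

0.151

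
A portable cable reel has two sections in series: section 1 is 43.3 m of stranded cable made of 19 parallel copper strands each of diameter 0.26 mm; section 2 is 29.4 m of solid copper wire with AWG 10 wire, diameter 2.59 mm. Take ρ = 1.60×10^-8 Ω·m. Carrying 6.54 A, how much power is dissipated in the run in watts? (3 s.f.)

33.2 W

Section 1: A_strand = π(1.3000e-04)² = 5.309e-08 m²; R₁ = ρL/(N·A_s) = (1.60×10^-8)(43.3)/(19×5.309e-08) = 0.6868 Ω
Section 2: A = π(2.59/2 mm)² = π(1.2950e-03 m)² = 5.269e-06 m²
R₂ = (1.60×10^-8)(29.4)/(5.269e-06) = 0.08928 Ω
R = R₁ + R₂ = 0.7761 Ω
P = I²R = (6.54)² × 0.7761 = 33.2 W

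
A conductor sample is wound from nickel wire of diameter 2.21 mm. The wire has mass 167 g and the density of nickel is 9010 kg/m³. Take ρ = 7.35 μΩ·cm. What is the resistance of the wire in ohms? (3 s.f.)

ρ = 7.35 μΩ·cm = 7.35×10^-8 Ω·m
A = π(d/2)² = π(1.1050e-03 m)² = 3.8360e-06 m²
L = m/(density·A) = 0.167/(9010×3.8360e-06) = 4.832 m
R = ρL/A = (7.35×10^-8)(4.832)/(3.8360e-06) = 0.0926 Ω

0.0926 Ω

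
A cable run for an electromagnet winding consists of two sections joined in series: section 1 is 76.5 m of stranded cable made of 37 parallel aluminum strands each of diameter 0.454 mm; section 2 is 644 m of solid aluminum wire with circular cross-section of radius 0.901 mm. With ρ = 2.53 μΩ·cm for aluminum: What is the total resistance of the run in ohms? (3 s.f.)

ρ = 2.53 μΩ·cm = 2.53×10^-8 Ω·m
Section 1: A_strand = π(2.2700e-04)² = 1.619e-07 m²; R₁ = ρL/(N·A_s) = (2.53×10^-8)(76.5)/(37×1.619e-07) = 0.3231 Ω
Section 2: A = πr² = π(9.0100e-04 m)² = 2.550e-06 m²
R₂ = (2.53×10^-8)(644)/(2.550e-06) = 6.389 Ω
R = R₁ + R₂ = 6.71 Ω

6.71 Ω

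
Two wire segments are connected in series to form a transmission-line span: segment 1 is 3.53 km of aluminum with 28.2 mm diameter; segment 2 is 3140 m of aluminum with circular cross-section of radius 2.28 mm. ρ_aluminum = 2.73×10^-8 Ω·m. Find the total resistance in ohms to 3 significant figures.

Segment 1: A = π(d/2)² = π(1.4100e-02 m)² = 6.246e-04 m²
R₁ = ρL/A = (2.73×10^-8)(3530)/(6.246e-04) = 0.1543 Ω
Segment 2: A = πr² = π(2.2800e-03 m)² = 1.633e-05 m²
R₂ = (2.73×10^-8)(3140)/(1.633e-05) = 5.249 Ω
R = R₁ + R₂ = 5.40 Ω

5.40 Ω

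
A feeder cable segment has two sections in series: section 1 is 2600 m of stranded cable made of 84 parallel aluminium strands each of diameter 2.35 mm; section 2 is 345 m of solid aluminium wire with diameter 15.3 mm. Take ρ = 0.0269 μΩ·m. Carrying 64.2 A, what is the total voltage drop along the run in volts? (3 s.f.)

15.6 V

ρ = 0.0269 μΩ·m = 2.69×10^-8 Ω·m
Section 1: A_strand = π(1.1750e-03)² = 4.337e-06 m²; R₁ = ρL/(N·A_s) = (2.69×10^-8)(2600)/(84×4.337e-06) = 0.192 Ω
Section 2: A = π(d/2)² = π(7.6500e-03 m)² = 1.839e-04 m²
R₂ = (2.69×10^-8)(345)/(1.839e-04) = 0.05048 Ω
R = R₁ + R₂ = 0.2424 Ω
V = IR = 64.2 × 0.2424 = 15.6 V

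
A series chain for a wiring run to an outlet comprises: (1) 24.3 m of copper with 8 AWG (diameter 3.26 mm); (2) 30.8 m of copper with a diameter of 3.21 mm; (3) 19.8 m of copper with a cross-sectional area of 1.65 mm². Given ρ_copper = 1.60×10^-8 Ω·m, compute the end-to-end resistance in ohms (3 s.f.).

Seg 1: A = π(3.26/2 mm)² = π(1.6300e-03 m)² = 8.347e-06 m²
R_1 = (1.60×10^-8)(24.3)/(8.347e-06) = 0.04658 Ω
Seg 2: A = π(d/2)² = π(1.6050e-03 m)² = 8.093e-06 m²
R_2 = (1.60×10^-8)(30.8)/(8.093e-06) = 0.06089 Ω
Seg 3: A = 1.65 mm² = 1.650e-06 m²
R_3 = (1.60×10^-8)(19.8)/(1.650e-06) = 0.192 Ω
R_total = R_1 + R_2 + R_3 = 0.299 Ω

0.299 Ω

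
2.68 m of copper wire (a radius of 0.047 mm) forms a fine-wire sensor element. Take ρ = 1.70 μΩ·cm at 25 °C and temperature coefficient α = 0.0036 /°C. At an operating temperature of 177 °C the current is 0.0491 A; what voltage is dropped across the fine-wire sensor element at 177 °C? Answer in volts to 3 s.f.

ρ = 1.70 μΩ·cm = 1.70×10^-8 Ω·m
A = πr² = π(4.7000e-05 m)² = 6.940e-09 m²
R₍25₎ = ρL/A = (1.70×10^-8)(2.68)/(6.940e-09) = 6.565 Ω
R₍177₎ = R₍25₎(1 + αΔT) = 6.565 × (1 + 0.0036×152) = 10.16 Ω
V = IR = 0.0491 × 10.16 = 0.499 V

0.499 V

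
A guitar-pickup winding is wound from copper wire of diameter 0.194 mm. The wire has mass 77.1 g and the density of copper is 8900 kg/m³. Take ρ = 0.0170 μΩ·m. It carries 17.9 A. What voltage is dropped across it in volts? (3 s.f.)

ρ = 0.0170 μΩ·m = 1.70×10^-8 Ω·m
A = π(d/2)² = π(9.7000e-05 m)² = 2.9559e-08 m²
L = m/(density·A) = 0.0771/(8900×2.9559e-08) = 293.1 m
R = ρL/A = (1.70×10^-8)(293.1)/(2.9559e-08) = 168.5 Ω
V = IR = 17.9 × 168.5 = 3020 V

3020 V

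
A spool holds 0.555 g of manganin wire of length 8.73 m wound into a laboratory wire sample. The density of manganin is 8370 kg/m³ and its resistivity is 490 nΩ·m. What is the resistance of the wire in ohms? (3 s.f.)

563 Ω

ρ = 490 nΩ·m = 4.90×10^-7 Ω·m
A = m/(density·L) = 5.550×10^-4/(8370×8.73) = 7.5954e-09 m²
R = ρL/A = (4.90×10^-7)(8.73)/(7.5954e-09) = 563 Ω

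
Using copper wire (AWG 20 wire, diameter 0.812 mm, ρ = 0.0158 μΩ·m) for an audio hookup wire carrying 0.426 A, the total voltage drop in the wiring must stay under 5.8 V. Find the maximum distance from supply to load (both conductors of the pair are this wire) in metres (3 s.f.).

ρ = 0.0158 μΩ·m = 1.58×10^-8 Ω·m
A = π(0.812/2 mm)² = π(4.0600e-04 m)² = 5.178e-07 m²
L_max = V_max·A/(2·ρI) = (5.8)(5.178e-07)/(2×1.58×10^-8×0.426) = 223 m

223 m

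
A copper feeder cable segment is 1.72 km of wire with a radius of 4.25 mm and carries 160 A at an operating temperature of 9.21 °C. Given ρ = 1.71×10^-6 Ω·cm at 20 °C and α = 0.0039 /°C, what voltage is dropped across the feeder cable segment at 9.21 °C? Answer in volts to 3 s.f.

79.4 V

ρ = 1.71×10^-6 Ω·cm = 1.71×10^-8 Ω·m
A = πr² = π(4.2500e-03 m)² = 5.675e-05 m²
R₍20₎ = ρL/A = (1.71×10^-8)(1720)/(5.675e-05) = 0.5183 Ω
R₍9.21₎ = R₍20₎(1 + αΔT) = 0.5183 × (1 + 0.0039×-10.8) = 0.4965 Ω
V = IR = 160 × 0.4965 = 79.4 V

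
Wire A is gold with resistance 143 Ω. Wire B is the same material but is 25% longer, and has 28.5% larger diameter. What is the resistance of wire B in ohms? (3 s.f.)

R ∝ L/d², so R_B/R_A = (1 + 25/100) × (1 + 28.5/100)⁻²
= 1.25 × 0.6056 = 0.757
R_B = 0.757 × 143 = 108 Ω

108 Ω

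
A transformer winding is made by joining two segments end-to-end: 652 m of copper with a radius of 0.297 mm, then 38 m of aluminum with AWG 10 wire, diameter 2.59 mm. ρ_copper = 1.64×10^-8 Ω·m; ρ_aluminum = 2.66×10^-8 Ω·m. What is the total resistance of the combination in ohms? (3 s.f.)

Segment 1: A = πr² = π(2.9700e-04 m)² = 2.771e-07 m²
R₁ = ρL/A = (1.64×10^-8)(652)/(2.771e-07) = 38.59 Ω
Segment 2: A = π(2.59/2 mm)² = π(1.2950e-03 m)² = 5.269e-06 m²
R₂ = (2.66×10^-8)(38)/(5.269e-06) = 0.1919 Ω
R = R₁ + R₂ = 38.8 Ω

38.8 Ω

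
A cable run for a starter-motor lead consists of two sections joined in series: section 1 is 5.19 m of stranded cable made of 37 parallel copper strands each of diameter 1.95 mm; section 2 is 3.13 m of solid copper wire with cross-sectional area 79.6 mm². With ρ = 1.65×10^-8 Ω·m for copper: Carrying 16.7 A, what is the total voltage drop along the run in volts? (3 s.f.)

0.0238 V

Section 1: A_strand = π(9.7500e-04)² = 2.986e-06 m²; R₁ = ρL/(N·A_s) = (1.65×10^-8)(5.19)/(37×2.986e-06) = 7.750×10^-4 Ω
Section 2: A = 79.6 mm² = 7.960e-05 m²
R₂ = (1.65×10^-8)(3.13)/(7.960e-05) = 6.488×10^-4 Ω
R = R₁ + R₂ = 0.001424 Ω
V = IR = 16.7 × 0.001424 = 0.0238 V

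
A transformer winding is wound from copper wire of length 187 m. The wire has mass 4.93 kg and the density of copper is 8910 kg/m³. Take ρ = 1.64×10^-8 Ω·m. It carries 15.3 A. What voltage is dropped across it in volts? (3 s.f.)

A = m/(density·L) = 4.93/(8910×187) = 2.9589e-06 m²
R = ρL/A = (1.64×10^-8)(187)/(2.9589e-06) = 1.036 Ω
V = IR = 15.3 × 1.036 = 15.9 V

15.9 V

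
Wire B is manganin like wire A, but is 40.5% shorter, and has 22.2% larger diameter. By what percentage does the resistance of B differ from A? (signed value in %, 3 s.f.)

-60.2%

R ∝ L/d², so R_B/R_A = (1 − 40.5/100) × (1 + 22.2/100)⁻²
= 0.595 × 0.6697 = 0.3985
(R_B − R_A)/R_A = 0.3985 − 1 = -60.2%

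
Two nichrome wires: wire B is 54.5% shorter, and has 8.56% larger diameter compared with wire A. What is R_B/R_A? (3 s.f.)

R ∝ L/d², so R_B/R_A = (1 − 54.5/100) × (1 + 8.56/100)⁻²
= 0.455 × 0.8485 = 0.386

0.386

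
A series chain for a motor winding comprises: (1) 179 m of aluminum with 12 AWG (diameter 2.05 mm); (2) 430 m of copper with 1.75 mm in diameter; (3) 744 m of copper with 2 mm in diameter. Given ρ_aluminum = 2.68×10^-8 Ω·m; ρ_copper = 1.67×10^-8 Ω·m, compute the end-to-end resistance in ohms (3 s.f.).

8.39 Ω

Seg 1: A = π(2.05/2 mm)² = π(1.0250e-03 m)² = 3.301e-06 m²
R_1 = (2.68×10^-8)(179)/(3.301e-06) = 1.453 Ω
Seg 2: A = π(d/2)² = π(8.7500e-04 m)² = 2.405e-06 m²
R_2 = (1.67×10^-8)(430)/(2.405e-06) = 2.986 Ω
Seg 3: A = π(d/2)² = π(1.0000e-03 m)² = 3.142e-06 m²
R_3 = (1.67×10^-8)(744)/(3.142e-06) = 3.955 Ω
R_total = R_1 + R_2 + R_3 = 8.39 Ω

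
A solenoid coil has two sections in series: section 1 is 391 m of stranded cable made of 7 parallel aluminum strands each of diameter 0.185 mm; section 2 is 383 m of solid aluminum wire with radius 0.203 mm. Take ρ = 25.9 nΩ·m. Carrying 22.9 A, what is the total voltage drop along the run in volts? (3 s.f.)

2990 V

ρ = 25.9 nΩ·m = 2.59×10^-8 Ω·m
Section 1: A_strand = π(9.2500e-05)² = 2.688e-08 m²; R₁ = ρL/(N·A_s) = (2.59×10^-8)(391)/(7×2.688e-08) = 53.82 Ω
Section 2: A = πr² = π(2.0300e-04 m)² = 1.295e-07 m²
R₂ = (2.59×10^-8)(383)/(1.295e-07) = 76.62 Ω
R = R₁ + R₂ = 130.4 Ω
V = IR = 22.9 × 130.4 = 2990 V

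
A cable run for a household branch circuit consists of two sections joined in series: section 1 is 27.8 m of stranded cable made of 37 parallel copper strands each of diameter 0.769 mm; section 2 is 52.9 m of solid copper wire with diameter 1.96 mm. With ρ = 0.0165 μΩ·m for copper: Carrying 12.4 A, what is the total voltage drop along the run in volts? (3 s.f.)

ρ = 0.0165 μΩ·m = 1.65×10^-8 Ω·m
Section 1: A_strand = π(3.8450e-04)² = 4.645e-07 m²; R₁ = ρL/(N·A_s) = (1.65×10^-8)(27.8)/(37×4.645e-07) = 0.02669 Ω
Section 2: A = π(d/2)² = π(9.8000e-04 m)² = 3.017e-06 m²
R₂ = (1.65×10^-8)(52.9)/(3.017e-06) = 0.2893 Ω
R = R₁ + R₂ = 0.316 Ω
V = IR = 12.4 × 0.316 = 3.92 V

3.92 V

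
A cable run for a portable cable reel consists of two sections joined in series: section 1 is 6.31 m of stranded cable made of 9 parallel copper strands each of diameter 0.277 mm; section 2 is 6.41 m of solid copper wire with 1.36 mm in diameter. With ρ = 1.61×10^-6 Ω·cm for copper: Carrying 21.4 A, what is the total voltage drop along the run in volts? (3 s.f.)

ρ = 1.61×10^-6 Ω·cm = 1.61×10^-8 Ω·m
Section 1: A_strand = π(1.3850e-04)² = 6.026e-08 m²; R₁ = ρL/(N·A_s) = (1.61×10^-8)(6.31)/(9×6.026e-08) = 0.1873 Ω
Section 2: A = π(d/2)² = π(6.8000e-04 m)² = 1.453e-06 m²
R₂ = (1.61×10^-8)(6.41)/(1.453e-06) = 0.07104 Ω
R = R₁ + R₂ = 0.2584 Ω
V = IR = 21.4 × 0.2584 = 5.53 V

5.53 V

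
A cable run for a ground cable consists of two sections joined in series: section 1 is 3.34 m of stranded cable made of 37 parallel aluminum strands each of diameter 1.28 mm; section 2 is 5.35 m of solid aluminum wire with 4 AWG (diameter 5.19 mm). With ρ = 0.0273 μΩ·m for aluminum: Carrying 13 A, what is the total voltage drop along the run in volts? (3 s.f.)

ρ = 0.0273 μΩ·m = 2.73×10^-8 Ω·m
Section 1: A_strand = π(6.4000e-04)² = 1.287e-06 m²; R₁ = ρL/(N·A_s) = (2.73×10^-8)(3.34)/(37×1.287e-06) = 0.001915 Ω
Section 2: A = π(5.19/2 mm)² = π(2.5950e-03 m)² = 2.116e-05 m²
R₂ = (2.73×10^-8)(5.35)/(2.116e-05) = 0.006904 Ω
R = R₁ + R₂ = 0.008819 Ω
V = IR = 13 × 0.008819 = 0.115 V

0.115 V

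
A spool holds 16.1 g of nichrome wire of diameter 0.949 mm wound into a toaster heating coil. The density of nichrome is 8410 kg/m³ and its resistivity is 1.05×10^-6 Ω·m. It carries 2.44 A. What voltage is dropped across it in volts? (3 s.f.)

A = π(d/2)² = π(4.7450e-04 m)² = 7.0733e-07 m²
L = m/(density·A) = 0.0161/(8410×7.0733e-07) = 2.706 m
R = ρL/A = (1.05×10^-6)(2.706)/(7.0733e-07) = 4.018 Ω
V = IR = 2.44 × 4.018 = 9.80 V

9.80 V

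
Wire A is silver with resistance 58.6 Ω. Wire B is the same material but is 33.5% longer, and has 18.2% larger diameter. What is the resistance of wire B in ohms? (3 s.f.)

56.0 Ω

R ∝ L/d², so R_B/R_A = (1 + 33.5/100) × (1 + 18.2/100)⁻²
= 1.335 × 0.7158 = 0.9555
R_B = 0.9555 × 58.6 = 56.0 Ω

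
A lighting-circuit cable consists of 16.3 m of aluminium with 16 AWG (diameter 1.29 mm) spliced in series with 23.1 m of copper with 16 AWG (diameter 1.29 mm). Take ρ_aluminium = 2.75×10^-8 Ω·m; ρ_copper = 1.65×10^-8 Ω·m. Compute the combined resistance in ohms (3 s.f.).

Segment 1: A = π(1.29/2 mm)² = π(6.4500e-04 m)² = 1.307e-06 m²
R₁ = ρL/A = (2.75×10^-8)(16.3)/(1.307e-06) = 0.343 Ω
R₂ = (1.65×10^-8)(23.1)/(1.307e-06) = 0.2916 Ω
R = R₁ + R₂ = 0.635 Ω

0.635 Ω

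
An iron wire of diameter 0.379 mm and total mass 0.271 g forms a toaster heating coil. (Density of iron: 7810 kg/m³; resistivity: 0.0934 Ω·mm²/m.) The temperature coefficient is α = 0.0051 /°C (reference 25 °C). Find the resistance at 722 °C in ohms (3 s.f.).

1.16 Ω

ρ = 0.0934 Ω·mm²/m = 9.34×10^-8 Ω·m
A = π(d/2)² = π(1.8950e-04 m)² = 1.1282e-07 m²
L = m/(density·A) = 2.710×10^-4/(7810×1.1282e-07) = 0.3076 m
R = ρL/A = (9.34×10^-8)(0.3076)/(1.1282e-07) = 0.2546 Ω
R(722 °C) = 0.2546 × (1 + 0.0051×697) = 1.16 Ω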